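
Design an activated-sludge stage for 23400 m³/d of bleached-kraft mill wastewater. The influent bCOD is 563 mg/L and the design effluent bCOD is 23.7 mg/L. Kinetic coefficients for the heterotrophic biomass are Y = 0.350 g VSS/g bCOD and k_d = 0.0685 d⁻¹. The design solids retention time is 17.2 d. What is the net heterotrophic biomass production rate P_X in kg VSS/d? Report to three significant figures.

Observed yield with endogenous decay: Y_obs = Y / (1 + k_d·θ_c) = 0.350 / (1 + 0.0685 × 17.2) = 0.350 / 2.178 = 0.1607 g VSS/g bCOD.
ΔS = 563 − 23.7 = 539.3 mg/L, so the substrate removal rate is 23400 × 539.3/1000 = 12620 kg bCOD/d.
Biomass produced: P_X = Y_obs·Q·ΔS = 0.1607 × 12620 ≈ 2028 kg VSS/d.

P_X ≈ 2030 kg VSS/d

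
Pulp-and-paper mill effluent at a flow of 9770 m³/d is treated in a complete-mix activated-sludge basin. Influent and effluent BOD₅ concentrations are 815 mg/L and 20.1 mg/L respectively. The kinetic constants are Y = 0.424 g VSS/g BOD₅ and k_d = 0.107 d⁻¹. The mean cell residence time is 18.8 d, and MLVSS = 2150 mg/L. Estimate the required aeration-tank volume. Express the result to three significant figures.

V ≈ 9560 m³

Steady-state biomass mass balance: V·X·(1 + k_d·θ_c) = Y·Q·(S₀ − S)·θ_c, so V = 0.424 × 9770 × (815 − 20.1) × 18.8 / [2150 × (1 + 0.107 × 18.8)] = 6.19×10^7 / 6475 = 9561 m³.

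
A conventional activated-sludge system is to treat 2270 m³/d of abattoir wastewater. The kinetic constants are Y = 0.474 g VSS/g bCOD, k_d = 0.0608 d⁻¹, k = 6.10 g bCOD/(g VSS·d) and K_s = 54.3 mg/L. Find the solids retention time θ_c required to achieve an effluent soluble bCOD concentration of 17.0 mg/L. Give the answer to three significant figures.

From 1/θ_c = Y·k·S/(K_s + S) − k_d: Y·k·S/(K_s+S) = 0.474 × 6.10 × 17.0 / (54.3 + 17.0) = 0.6894 d⁻¹.
1/θ_c = 0.6894 − 0.0608 = 0.6286 d⁻¹, so θ_c = 1.591 d.

θ_c ≈ 1.59 d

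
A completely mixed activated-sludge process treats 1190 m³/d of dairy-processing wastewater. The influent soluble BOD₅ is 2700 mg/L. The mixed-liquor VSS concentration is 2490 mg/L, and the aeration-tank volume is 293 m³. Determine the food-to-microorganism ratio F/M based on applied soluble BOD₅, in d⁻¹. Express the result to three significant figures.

F/M ≈ 4.40 d⁻¹

Food-to-microorganism ratio F/M = Q S₀ / (V X) = 1190 × 2700 / (293.0 × 2490) = 4.404 d⁻¹.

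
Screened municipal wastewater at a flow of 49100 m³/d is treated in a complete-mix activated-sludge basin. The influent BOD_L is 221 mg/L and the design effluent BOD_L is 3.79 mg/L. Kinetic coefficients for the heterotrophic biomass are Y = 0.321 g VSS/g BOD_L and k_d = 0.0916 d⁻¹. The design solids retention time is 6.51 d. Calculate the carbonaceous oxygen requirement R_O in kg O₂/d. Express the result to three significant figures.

R_O ≈ 7620 kg O₂/d

Observed yield with endogenous decay: Y_obs = Y / (1 + k_d·θ_c) = 0.321 / (1 + 0.0916 × 6.51) = 0.321 / 1.596 = 0.2011 g VSS/g BOD_L.
Q·(S₀ − S) = 49100 × (221 − 3.79) × 10⁻³ = 10665 kg/d removed.
Biomass synthesised: P_X = Y_obs × 10665 = 2145 kg VSS/d.
R_O = Q·(S₀ − S) − 1.42·P_X = 10665 − 1.42 × 2145 = 7620 kg O₂/d.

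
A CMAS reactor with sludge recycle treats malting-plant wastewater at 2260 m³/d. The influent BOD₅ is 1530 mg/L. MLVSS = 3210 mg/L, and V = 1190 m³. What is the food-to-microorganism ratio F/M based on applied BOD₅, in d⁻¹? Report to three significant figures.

Food-to-microorganism ratio F/M = Q S₀ / (V X) = 2260 × 1530 / (1190 × 3210) = 0.9052 d⁻¹.

F/M ≈ 0.905 d⁻¹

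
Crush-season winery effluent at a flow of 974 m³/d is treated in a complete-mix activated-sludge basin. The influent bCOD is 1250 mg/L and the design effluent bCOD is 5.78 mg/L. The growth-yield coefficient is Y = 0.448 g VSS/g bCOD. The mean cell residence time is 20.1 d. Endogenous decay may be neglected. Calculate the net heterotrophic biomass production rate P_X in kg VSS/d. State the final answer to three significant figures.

No decay correction is needed, so Y_obs = Y = 0.448.
Substrate removed = Q·(S₀ − S) = 974 m³/d × (1250 − 5.78) g/m³ = 1.21×10^6 g/d = 1212 kg/d.
So the net sludge growth is P_X = 0.4480 × 1212 = 542.9 kg VSS/d.

P_X ≈ 543 kg VSS/d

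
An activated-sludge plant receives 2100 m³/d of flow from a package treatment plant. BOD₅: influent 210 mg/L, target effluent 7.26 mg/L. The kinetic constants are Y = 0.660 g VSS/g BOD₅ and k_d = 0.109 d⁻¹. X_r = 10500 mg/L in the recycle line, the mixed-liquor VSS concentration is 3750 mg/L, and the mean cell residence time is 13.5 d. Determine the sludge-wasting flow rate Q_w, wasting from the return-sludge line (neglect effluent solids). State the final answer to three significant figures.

Q_w ≈ 10.8 m³/d

From the SRT design equation V = Y Q (S₀−S) θ_c / [X (1 + k_d θ_c)] = 0.660 × 2100 × (210 − 7.26) × 13.5 / [3750 × (1 + 0.109 × 13.5)] = 3.79×10^6 / 9268 = 409.3 m³.
θ_c = V·X/(Q_w·X_r) when wasting from the recycle, so Q_w = V·X/(θ_c·X_r) = 409.3 × 3750 / (13.5 × 10500) = 10.83 m³/d.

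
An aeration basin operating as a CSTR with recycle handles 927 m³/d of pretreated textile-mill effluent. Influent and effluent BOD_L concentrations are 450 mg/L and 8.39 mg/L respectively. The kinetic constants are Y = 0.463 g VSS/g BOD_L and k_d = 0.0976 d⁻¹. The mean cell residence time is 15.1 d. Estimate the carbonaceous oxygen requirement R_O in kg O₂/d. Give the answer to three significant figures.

R_O ≈ 301 kg O₂/d

Observed yield with endogenous decay: Y_obs = Y / (1 + k_d·θ_c) = 0.463 / (1 + 0.0976 × 15.1) = 0.463 / 2.474 = 0.1872 g VSS/g BOD_L.
Q·(S₀ − S) = 927 × (450 − 8.39) × 10⁻³ = 409.4 kg/d removed.
Net sludge production P_X = 0.1872 × 409.4 = 76.62 kg VSS/d.
Carbonaceous O₂ demand = substrate oxidised − cell-mass equivalent = 409.4 − 1.42 × 76.62 = 300.6 kg O₂/d.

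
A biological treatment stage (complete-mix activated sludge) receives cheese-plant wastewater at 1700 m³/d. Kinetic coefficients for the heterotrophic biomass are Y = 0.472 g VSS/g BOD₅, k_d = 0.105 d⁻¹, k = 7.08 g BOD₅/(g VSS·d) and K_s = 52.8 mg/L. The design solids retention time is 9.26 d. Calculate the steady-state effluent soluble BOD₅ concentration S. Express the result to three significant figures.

S ≈ 3.59 mg/L

For a completely mixed reactor with recycle the Lawrence–McCarty relation gives S = K_s·(1 + k_d·θ_c) / [θ_c·(Y·k − k_d) − 1] = 52.8 × (1 + 0.105 × 9.26) / [9.26 × (0.472 × 7.08 − 0.105) − 1] = 104.1 / 28.97 = 3.594 mg/L.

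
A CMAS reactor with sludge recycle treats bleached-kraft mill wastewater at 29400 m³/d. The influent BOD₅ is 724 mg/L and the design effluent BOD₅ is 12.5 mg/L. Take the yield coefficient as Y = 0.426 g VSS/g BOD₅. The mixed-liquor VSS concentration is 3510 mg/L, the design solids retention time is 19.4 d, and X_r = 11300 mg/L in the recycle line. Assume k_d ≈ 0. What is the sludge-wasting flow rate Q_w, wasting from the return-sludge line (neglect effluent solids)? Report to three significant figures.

Q_w ≈ 789 m³/d

V·X = Y·Q·ΔS·θ_c gives V = 0.426 × 29400 × (724 − 12.5) × 19.4 / 3510 = 49252 m³.
θ_c = V·X/(Q_w·X_r) when wasting from the recycle, so Q_w = V·X/(θ_c·X_r) = 49252 × 3510 / (19.4 × 11300) = 788.6 m³/d.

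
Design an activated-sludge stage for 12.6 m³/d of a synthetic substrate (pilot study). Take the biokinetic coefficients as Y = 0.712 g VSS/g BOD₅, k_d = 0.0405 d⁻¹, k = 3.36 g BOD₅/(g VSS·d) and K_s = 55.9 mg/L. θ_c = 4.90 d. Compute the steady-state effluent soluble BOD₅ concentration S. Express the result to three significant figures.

S ≈ 6.37 mg/L

Effluent substrate depends only on kinetics and SRT: S = K_s(1 + k_d θ_c) / [θ_c(Yk − k_d) − 1] = 55.9 × (1 + 0.0405 × 4.90) / [4.90 × (0.712 × 3.36 − 0.0405) − 1] = 66.99 / 10.52 = 6.366 mg/L.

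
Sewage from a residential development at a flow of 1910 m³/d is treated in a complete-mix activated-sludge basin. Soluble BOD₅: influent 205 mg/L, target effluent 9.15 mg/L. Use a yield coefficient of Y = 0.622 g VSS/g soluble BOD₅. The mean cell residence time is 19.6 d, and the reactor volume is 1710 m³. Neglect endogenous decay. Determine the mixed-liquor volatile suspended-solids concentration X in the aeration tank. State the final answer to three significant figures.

Without decay, X = Y Q (S₀−S) θ_c / V = 0.622 × 1910 × (205 − 9.15) × 19.6 / 1710 = 2667 mg/L.

X ≈ 2670 mg/L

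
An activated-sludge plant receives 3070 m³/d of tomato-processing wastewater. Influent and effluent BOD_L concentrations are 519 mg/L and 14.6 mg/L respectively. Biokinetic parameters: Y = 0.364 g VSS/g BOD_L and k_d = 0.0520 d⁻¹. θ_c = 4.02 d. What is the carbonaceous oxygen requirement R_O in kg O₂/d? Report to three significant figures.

Observed yield with endogenous decay: Y_obs = Y / (1 + k_d·θ_c) = 0.364 / (1 + 0.0520 × 4.02) = 0.364 / 1.209 = 0.3011 g VSS/g BOD_L.
ΔS = 519 − 14.6 = 504.4 mg/L, so the substrate removal rate is 3070 × 504.4/1000 = 1549 kg BOD_L/d.
Net sludge production P_X = 0.3011 × 1549 = 466.2 kg VSS/d.
Carbonaceous O₂ demand = substrate oxidised − cell-mass equivalent = 1549 − 1.42 × 466.2 = 886.5 kg O₂/d.

R_O ≈ 887 kg O₂/d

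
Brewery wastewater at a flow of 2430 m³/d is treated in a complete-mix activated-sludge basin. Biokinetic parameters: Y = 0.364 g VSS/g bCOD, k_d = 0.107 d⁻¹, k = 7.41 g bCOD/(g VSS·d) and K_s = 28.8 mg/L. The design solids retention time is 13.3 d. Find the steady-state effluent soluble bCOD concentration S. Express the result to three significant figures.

Effluent substrate depends only on kinetics and SRT: S = K_s(1 + k_d θ_c) / [θ_c(Yk − k_d) − 1] = 28.8 × (1 + 0.107 × 13.3) / [13.3 × (0.364 × 7.41 − 0.107) − 1] = 69.79 / 33.45 = 2.086 mg/L.

S ≈ 2.09 mg/L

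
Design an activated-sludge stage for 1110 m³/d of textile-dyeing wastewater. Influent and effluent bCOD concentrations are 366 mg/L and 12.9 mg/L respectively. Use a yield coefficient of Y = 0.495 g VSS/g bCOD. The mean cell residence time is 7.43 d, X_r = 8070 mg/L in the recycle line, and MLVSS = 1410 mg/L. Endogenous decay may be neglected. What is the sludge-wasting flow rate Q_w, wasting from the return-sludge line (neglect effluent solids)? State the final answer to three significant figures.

Q_w ≈ 24.0 m³/d

V·X = Y·Q·ΔS·θ_c gives V = 0.495 × 1110 × (366 − 12.9) × 7.43 / 1410 = 1022 m³.
θ_c = V·X/(Q_w·X_r) when wasting from the recycle, so Q_w = V·X/(θ_c·X_r) = 1022 × 1410 / (7.43 × 8070) = 24.04 m³/d.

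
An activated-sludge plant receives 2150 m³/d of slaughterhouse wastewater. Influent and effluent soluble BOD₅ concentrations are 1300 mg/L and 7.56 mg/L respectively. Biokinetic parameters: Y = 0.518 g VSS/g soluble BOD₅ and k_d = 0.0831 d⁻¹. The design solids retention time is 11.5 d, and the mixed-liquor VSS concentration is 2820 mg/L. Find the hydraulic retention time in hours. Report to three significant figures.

τ ≈ 33.5 h

Steady-state biomass mass balance: V·X·(1 + k_d·θ_c) = Y·Q·(S₀ − S)·θ_c, so V = 0.518 × 2150 × (1300 − 7.56) × 11.5 / [2820 × (1 + 0.0831 × 11.5)] = 1.66×10^7 / 5515 = 3001 m³.
HRT = V/Q = 3001 m³ / 2150 m³·d⁻¹ = 1.396 d × 24 = 33.50 h.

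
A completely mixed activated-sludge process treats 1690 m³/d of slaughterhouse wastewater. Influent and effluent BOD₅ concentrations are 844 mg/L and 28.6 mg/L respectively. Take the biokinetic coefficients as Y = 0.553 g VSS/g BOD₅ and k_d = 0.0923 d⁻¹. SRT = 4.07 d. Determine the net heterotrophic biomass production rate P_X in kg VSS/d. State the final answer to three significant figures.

P_X ≈ 554 kg VSS/d

Correct the yield for decay: Y_obs = Y/(1 + k_d θ_c) = 0.553 / (1 + 0.0923 × 4.07) = 0.553 / 1.376 = 0.4020.
Q·(S₀ − S) = 1690 × (844 − 28.6) × 10⁻³ = 1378 kg/d removed.
P_X = Y_obs · Q(S₀ − S) = 0.4020 × 1378 = 554.0 kg VSS/d.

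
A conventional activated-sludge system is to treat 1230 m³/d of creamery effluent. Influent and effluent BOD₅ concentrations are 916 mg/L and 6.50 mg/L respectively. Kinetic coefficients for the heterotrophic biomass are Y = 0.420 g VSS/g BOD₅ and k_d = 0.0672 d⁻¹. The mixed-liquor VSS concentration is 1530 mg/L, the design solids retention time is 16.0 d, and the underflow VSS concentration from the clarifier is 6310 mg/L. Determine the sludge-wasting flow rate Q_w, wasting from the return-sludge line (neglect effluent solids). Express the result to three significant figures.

Rearranging the biomass balance for a CMAS with decay, V = Y·Q·ΔS·θ_c / [X·(1+k_d θ_c)] = 0.420 × 1230 × (916 − 6.50) × 16.0 / [1530 × (1 + 0.0672 × 16.0)] = 7.52×10^6 / 3175 = 2368 m³.
Wasting from the return line (neglecting effluent solids): Q_w = V·X / (θ_c·X_r) = 2368 × 1530 / (16.0 × 6310) = 35.88 m³/d.

Q_w ≈ 35.9 m³/d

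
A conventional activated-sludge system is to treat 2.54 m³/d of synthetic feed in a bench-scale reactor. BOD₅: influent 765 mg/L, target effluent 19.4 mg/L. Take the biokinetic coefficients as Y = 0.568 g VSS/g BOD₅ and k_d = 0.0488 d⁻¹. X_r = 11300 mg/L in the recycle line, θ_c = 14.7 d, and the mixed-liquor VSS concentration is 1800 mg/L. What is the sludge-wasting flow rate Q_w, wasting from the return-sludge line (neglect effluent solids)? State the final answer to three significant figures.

Steady-state biomass mass balance: V·X·(1 + k_d·θ_c) = Y·Q·(S₀ − S)·θ_c, so V = 0.568 × 2.54 × (765 − 19.4) × 14.7 / [1800 × (1 + 0.0488 × 14.7)] = 1.58×10^4 / 3091 = 5.115 m³.
θ_c = V·X/(Q_w·X_r) when wasting from the recycle, so Q_w = V·X/(θ_c·X_r) = 5.115 × 1800 / (14.7 × 11300) = 0.05543 m³/d.

Q_w ≈ 0.0554 m³/d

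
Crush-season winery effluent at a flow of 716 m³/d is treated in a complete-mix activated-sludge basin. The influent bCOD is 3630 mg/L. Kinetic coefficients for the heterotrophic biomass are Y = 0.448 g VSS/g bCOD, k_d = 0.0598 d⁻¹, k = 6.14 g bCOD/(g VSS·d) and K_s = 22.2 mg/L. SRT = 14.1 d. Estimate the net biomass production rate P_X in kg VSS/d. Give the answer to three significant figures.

Effluent substrate depends only on kinetics and SRT: S = K_s(1 + k_d θ_c) / [θ_c(Yk − k_d) − 1] = 22.2 × (1 + 0.0598 × 14.1) / [14.1 × (0.448 × 6.14 − 0.0598) − 1] = 40.92 / 36.94 = 1.108 mg/L.
Correct the yield for decay: Y_obs = Y/(1 + k_d θ_c) = 0.448 / (1 + 0.0598 × 14.1) = 0.448 / 1.843 = 0.2431.
Substrate removed = Q·(S₀ − S) = 716 m³/d × (3630 − 1.11) g/m³ = 2.6×10^6 g/d = 2598 kg/d.
P_X = Y_obs · Q(S₀ − S) = 0.2431 × 2598 = 631.5 kg VSS/d.

P_X ≈ 632 kg VSS/d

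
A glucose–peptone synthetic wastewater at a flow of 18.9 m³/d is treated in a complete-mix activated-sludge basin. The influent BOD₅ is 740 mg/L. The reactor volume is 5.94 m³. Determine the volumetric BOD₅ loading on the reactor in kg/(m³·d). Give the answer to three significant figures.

Applied BOD₅ load per unit volume = Q·S₀/V = (18.9 × 740/1000)/5.940 = 2.355 kg BOD₅·m⁻³·d⁻¹.

L_v ≈ 2.35 kg BOD₅/(m³·d)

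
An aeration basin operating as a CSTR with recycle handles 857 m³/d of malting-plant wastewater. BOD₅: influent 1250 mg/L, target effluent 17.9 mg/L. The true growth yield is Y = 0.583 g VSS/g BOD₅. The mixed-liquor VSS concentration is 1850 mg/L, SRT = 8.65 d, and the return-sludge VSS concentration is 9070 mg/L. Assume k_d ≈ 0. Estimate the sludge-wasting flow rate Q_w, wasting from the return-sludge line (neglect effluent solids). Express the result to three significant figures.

Q_w ≈ 67.9 m³/d

Biomass mass balance (decay neglected): V·X = Y·Q·(S₀ − S)·θ_c, so V = 0.583 × 857 × (1250 − 17.9) × 8.65 / 1850 = 2878 m³.
Wasting from the return line (neglecting effluent solids): Q_w = V·X / (θ_c·X_r) = 2878 × 1850 / (8.65 × 9070) = 67.87 m³/d.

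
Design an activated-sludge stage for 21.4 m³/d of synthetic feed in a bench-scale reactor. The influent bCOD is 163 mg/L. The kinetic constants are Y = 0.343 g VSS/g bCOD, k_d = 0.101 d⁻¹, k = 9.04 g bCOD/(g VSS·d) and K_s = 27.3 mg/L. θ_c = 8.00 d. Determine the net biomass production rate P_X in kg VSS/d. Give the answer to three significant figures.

Effluent substrate depends only on kinetics and SRT: S = K_s(1 + k_d θ_c) / [θ_c(Yk − k_d) − 1] = 27.3 × (1 + 0.101 × 8.00) / [8.00 × (0.343 × 9.04 − 0.101) − 1] = 49.36 / 23.00 = 2.146 mg/L.
Correct the yield for decay: Y_obs = Y/(1 + k_d θ_c) = 0.343 / (1 + 0.101 × 8.00) = 0.343 / 1.808 = 0.1897.
Substrate removed = Q·(S₀ − S) = 21.4 m³/d × (163 − 2.15) g/m³ = 3.44×10^3 g/d = 3.442 kg/d.
So the net sludge growth is P_X = 0.1897 × 3.442 = 0.6530 kg VSS/d.

P_X ≈ 0.653 kg VSS/d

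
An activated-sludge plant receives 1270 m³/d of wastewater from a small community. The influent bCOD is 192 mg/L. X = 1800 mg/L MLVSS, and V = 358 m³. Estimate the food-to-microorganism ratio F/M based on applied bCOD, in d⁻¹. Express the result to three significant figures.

Food-to-microorganism ratio F/M = Q S₀ / (V X) = 1270 × 192 / (358.0 × 1800) = 0.3784 d⁻¹.

F/M ≈ 0.378 d⁻¹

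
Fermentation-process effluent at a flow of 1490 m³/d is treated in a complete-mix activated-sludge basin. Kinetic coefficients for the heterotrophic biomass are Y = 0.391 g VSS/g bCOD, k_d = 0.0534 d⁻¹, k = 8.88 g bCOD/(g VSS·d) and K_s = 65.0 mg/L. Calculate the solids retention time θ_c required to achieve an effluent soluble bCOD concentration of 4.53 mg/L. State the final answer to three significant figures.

θ_c ≈ 5.79 d

Specific growth rate at S = 4.53 mg/L: μ = YkS/(K_s+S) = 0.391·8.88·4.53/(65.0+4.53) = 0.2262 d⁻¹.
1/θ_c = 0.2262 − 0.0534 = 0.1728 d⁻¹, so θ_c = 5.787 d.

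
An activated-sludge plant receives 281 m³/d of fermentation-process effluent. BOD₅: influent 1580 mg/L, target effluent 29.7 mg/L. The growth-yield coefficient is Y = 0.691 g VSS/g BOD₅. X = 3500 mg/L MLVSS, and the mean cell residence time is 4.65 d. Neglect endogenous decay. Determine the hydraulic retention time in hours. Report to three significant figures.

τ ≈ 34.2 h

V·X = Y·Q·ΔS·θ_c gives V = 0.691 × 281 × (1580 − 29.7) × 4.65 / 3500 = 399.9 m³.
Hydraulic retention time τ = V/Q = 399.9 / 281 = 1.423 d = 34.16 h.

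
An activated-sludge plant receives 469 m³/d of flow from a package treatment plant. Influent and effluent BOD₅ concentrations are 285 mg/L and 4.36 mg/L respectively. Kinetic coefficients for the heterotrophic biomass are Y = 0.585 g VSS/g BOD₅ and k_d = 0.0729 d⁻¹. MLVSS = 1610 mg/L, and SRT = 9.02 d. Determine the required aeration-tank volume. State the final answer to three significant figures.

Steady-state biomass mass balance: V·X·(1 + k_d·θ_c) = Y·Q·(S₀ − S)·θ_c, so V = 0.585 × 469 × (285 − 4.36) × 9.02 / [1610 × (1 + 0.0729 × 9.02)] = 6.95×10^5 / 2669 = 260.2 m³.

V ≈ 260 m³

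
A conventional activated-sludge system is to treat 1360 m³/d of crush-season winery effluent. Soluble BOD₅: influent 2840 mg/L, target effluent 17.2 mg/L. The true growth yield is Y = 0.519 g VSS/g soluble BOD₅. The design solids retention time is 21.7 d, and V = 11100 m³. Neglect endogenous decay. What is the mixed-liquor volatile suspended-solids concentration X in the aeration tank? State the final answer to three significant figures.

X ≈ 3900 mg/L

From V·X = Y·Q·(S₀ − S)·θ_c (decay neglected): X = 0.519 × 1360 × (2840 − 17.2) × 21.7 / 11100 = 3895 mg/L.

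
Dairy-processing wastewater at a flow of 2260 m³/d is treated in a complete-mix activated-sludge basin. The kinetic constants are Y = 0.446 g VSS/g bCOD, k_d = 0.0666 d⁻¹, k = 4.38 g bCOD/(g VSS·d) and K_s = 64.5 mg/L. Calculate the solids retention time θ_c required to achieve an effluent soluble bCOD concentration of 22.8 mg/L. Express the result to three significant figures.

θ_c ≈ 2.25 d

From 1/θ_c = Y·k·S/(K_s + S) − k_d: Y·k·S/(K_s+S) = 0.446 × 4.38 × 22.8 / (64.5 + 22.8) = 0.5102 d⁻¹.
Then 1/θ_c = μ − k_d = 0.5102 − 0.0666 = 0.4436 d⁻¹, giving θ_c = 2.254 d.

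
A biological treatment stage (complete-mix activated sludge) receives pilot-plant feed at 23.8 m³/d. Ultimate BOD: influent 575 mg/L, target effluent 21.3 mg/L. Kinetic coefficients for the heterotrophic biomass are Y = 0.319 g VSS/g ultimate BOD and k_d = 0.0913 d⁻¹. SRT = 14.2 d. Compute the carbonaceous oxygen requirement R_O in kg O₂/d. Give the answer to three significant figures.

R_O ≈ 10.6 kg O₂/d

Correct the yield for decay: Y_obs = Y/(1 + k_d θ_c) = 0.319 / (1 + 0.0913 × 14.2) = 0.319 / 2.296 = 0.1389.
Q·(S₀ − S) = 23.8 × (575 − 21.3) × 10⁻³ = 13.18 kg/d removed.
Net sludge production P_X = 0.1389 × 13.18 = 1.831 kg VSS/d.
R_O = Q·ΔS − 1.42 P_X = 13.18 − 2.599 = 10.58 kg O₂/d.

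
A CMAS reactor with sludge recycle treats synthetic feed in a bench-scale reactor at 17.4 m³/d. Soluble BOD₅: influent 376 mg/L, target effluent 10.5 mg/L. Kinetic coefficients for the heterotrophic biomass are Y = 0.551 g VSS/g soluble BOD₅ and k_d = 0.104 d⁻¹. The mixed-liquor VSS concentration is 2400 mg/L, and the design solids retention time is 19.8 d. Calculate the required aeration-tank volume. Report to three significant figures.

Rearranging the biomass balance for a CMAS with decay, V = Y·Q·ΔS·θ_c / [X·(1+k_d θ_c)] = 0.551 × 17.4 × (376 − 10.5) × 19.8 / [2400 × (1 + 0.104 × 19.8)] = 6.94×10^4 / 7342 = 9.450 m³.

V ≈ 9.45 m³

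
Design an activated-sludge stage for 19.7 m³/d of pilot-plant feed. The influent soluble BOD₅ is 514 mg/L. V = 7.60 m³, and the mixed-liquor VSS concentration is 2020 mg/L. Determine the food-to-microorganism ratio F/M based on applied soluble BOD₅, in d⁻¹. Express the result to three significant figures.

F/M = applied load / biomass = Q·S₀/(V·X) = 19.7 × 514 / (7.600 × 2020) = 0.6596 d⁻¹.

F/M ≈ 0.660 d⁻¹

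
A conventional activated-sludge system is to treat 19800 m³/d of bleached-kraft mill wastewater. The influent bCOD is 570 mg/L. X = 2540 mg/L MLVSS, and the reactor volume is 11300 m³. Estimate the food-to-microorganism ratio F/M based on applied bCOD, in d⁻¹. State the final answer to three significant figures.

F/M ≈ 0.393 d⁻¹

Food-to-microorganism ratio F/M = Q S₀ / (V X) = 19800 × 570 / (11300 × 2540) = 0.3932 d⁻¹.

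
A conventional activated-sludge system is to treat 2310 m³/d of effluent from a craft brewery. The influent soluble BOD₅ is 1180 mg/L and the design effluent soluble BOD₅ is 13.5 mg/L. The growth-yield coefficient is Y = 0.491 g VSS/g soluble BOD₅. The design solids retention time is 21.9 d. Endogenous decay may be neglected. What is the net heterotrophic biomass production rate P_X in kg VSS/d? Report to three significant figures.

P_X ≈ 1320 kg VSS/d

Since k_d ≈ 0, Y_obs = Y = 0.491 g VSS/g soluble BOD₅.
Q·(S₀ − S) = 2310 × (1180 − 13.5) × 10⁻³ = 2695 kg/d removed.
Net biomass production P_X = Y_obs × Q·(S₀ − S) = 0.4910 × 2695 = 1323 kg VSS/d.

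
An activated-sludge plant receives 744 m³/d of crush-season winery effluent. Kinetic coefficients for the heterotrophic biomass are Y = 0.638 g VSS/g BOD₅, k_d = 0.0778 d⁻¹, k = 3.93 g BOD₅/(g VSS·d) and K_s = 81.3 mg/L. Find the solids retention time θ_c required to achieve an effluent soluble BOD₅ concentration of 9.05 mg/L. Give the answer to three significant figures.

Specific growth rate at S = 9.05 mg/L: μ = YkS/(K_s+S) = 0.638·3.93·9.05/(81.3+9.05) = 0.2512 d⁻¹.
Then 1/θ_c = μ − k_d = 0.2512 − 0.0778 = 0.1734 d⁻¹, giving θ_c = 5.769 d.

θ_c ≈ 5.77 d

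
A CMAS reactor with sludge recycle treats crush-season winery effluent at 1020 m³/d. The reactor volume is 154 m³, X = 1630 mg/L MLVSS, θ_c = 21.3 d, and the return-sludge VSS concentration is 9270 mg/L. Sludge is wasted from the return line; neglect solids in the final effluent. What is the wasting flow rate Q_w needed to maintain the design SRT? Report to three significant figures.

θ_c = V·X/(Q_w·X_r) when wasting from the recycle, so Q_w = V·X/(θ_c·X_r) = 154.0 × 1630 / (21.3 × 9270) = 1.271 m³/d.

Q_w ≈ 1.27 m³/d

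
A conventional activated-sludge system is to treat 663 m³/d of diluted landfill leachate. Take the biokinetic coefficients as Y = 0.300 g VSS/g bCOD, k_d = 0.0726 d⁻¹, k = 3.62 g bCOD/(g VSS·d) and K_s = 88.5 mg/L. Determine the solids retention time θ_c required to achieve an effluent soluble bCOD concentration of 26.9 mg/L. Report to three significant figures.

θ_c ≈ 5.54 d

At the target effluent, Y k S/(K_s+S) = 0.300×3.62×26.9/115.4 = 0.2531 d⁻¹.
θ_c = 1/(μ − k_d) = 1/(0.2531 − 0.0726) = 1/0.1805 = 5.539 d.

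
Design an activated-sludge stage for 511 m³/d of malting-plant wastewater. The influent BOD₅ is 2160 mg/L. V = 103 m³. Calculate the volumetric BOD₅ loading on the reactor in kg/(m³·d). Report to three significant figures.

L_v ≈ 10.7 kg BOD₅/(m³·d)

Volumetric loading L_v = Q·S₀ / V = 511 × 2160 g/m³ / 103.0 m³ = 10716 g/(m³·d) = 10.72 kg BOD₅/(m³·d).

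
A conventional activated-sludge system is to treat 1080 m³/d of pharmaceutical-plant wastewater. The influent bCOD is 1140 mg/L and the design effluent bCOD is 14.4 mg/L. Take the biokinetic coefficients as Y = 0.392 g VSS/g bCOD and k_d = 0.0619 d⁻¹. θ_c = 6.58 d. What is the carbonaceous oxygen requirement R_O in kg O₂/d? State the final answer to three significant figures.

Correct the yield for decay: Y_obs = Y/(1 + k_d θ_c) = 0.392 / (1 + 0.0619 × 6.58) = 0.392 / 1.407 = 0.2785.
Substrate removed = Q·(S₀ − S) = 1080 m³/d × (1140 − 14.4) g/m³ = 1.22×10^6 g/d = 1216 kg/d.
Net sludge production P_X = 0.2785 × 1216 = 338.6 kg VSS/d.
Carbonaceous O₂ demand = substrate oxidised − cell-mass equivalent = 1216 − 1.42 × 338.6 = 734.8 kg O₂/d.

R_O ≈ 735 kg O₂/d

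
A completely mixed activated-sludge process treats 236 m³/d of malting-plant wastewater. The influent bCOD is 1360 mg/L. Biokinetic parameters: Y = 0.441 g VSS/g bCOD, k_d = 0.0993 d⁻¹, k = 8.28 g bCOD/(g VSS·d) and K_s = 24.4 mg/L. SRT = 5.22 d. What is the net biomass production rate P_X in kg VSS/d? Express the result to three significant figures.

For a completely mixed reactor with recycle the Lawrence–McCarty relation gives S = K_s·(1 + k_d·θ_c) / [θ_c·(Y·k − k_d) − 1] = 24.4 × (1 + 0.0993 × 5.22) / [5.22 × (0.441 × 8.28 − 0.0993) − 1] = 37.05 / 17.54 = 2.112 mg/L.
The observed yield is Y_obs = Y/(1 + k_d·θ_c) = 0.441 / (1 + 0.0993 × 5.22) = 0.441 / 1.518 = 0.2904 g VSS per g bCOD removed.
Q·(S₀ − S) = 236 × (1360 − 2.11) × 10⁻³ = 320.5 kg/d removed.
So the net sludge growth is P_X = 0.2904 × 320.5 = 93.08 kg VSS/d.

P_X ≈ 93.1 kg VSS/d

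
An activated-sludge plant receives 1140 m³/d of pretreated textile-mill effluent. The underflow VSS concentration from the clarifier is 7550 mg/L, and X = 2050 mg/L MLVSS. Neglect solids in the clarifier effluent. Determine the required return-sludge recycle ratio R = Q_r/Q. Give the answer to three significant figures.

Solids balance on the clarifier gives (1+R)X = R·X_r, so R = X/(X_r − X) = 2050 / (7550 − 2050) = 0.3727.

R ≈ 0.373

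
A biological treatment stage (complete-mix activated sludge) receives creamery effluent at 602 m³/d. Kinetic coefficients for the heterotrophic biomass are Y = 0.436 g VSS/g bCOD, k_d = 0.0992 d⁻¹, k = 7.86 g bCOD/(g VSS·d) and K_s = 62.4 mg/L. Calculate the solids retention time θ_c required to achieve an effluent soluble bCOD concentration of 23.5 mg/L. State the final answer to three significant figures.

θ_c ≈ 1.19 d

From 1/θ_c = Y·k·S/(K_s + S) − k_d: Y·k·S/(K_s+S) = 0.436 × 7.86 × 23.5 / (62.4 + 23.5) = 0.9375 d⁻¹.
θ_c = 1/(μ − k_d) = 1/(0.9375 − 0.0992) = 1/0.8383 = 1.193 d.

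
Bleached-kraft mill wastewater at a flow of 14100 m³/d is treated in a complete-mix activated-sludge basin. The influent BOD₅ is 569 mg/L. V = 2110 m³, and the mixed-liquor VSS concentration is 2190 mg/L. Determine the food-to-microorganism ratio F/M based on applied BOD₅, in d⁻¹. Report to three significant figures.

F/M = Q·S₀ / (V·X) = 14100 × 569 / (2110 × 2190) = 1.736 g BOD₅·(g VSS·d)⁻¹.

F/M ≈ 1.74 d⁻¹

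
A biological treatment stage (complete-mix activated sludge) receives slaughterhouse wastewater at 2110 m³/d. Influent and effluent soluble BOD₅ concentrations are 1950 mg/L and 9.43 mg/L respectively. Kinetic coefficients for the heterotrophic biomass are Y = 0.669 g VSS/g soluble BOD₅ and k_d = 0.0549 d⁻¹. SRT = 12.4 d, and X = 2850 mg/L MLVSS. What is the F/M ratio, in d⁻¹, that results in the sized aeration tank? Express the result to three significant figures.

F/M ≈ 0.204 d⁻¹

Steady-state biomass mass balance: V·X·(1 + k_d·θ_c) = Y·Q·(S₀ − S)·θ_c, so V = 0.669 × 2110 × (1950 − 9.43) × 12.4 / [2850 × (1 + 0.0549 × 12.4)] = 3.4×10^7 / 4790 = 7091 m³.
F/M = Q·S₀ / (V·X) = 2110 × 1950 / (7091 × 2850) = 0.2036 g soluble BOD₅·(g VSS·d)⁻¹.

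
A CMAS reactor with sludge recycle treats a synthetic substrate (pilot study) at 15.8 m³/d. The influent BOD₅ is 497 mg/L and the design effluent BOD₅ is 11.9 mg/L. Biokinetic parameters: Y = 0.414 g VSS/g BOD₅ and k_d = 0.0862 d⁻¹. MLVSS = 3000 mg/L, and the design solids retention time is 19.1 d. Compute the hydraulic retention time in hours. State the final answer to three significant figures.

Rearranging the biomass balance for a CMAS with decay, V = Y·Q·ΔS·θ_c / [X·(1+k_d θ_c)] = 0.414 × 15.8 × (497 − 11.9) × 19.1 / [3000 × (1 + 0.0862 × 19.1)] = 6.06×10^4 / 7939 = 7.634 m³.
Hydraulic retention time τ = V/Q = 7.634 / 15.8 = 0.4832 d = 11.60 h.

τ ≈ 11.6 h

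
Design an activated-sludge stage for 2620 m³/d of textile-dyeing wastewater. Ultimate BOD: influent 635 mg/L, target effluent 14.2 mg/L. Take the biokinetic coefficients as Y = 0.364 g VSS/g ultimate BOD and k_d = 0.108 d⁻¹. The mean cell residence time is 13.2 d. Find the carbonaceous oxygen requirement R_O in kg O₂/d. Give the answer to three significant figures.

Observed yield with endogenous decay: Y_obs = Y / (1 + k_d·θ_c) = 0.364 / (1 + 0.108 × 13.2) = 0.364 / 2.426 = 0.1501 g VSS/g ultimate BOD.
Substrate removed = Q·(S₀ − S) = 2620 m³/d × (635 − 14.2) g/m³ = 1.63×10^6 g/d = 1626 kg/d.
P_X = Y_obs·Q·(S₀ − S) = 0.1501 × 1626 = 244.1 kg VSS/d.
Carbonaceous O₂ demand = substrate oxidised − cell-mass equivalent = 1626 − 1.42 × 244.1 = 1280 kg O₂/d.

R_O ≈ 1280 kg O₂/d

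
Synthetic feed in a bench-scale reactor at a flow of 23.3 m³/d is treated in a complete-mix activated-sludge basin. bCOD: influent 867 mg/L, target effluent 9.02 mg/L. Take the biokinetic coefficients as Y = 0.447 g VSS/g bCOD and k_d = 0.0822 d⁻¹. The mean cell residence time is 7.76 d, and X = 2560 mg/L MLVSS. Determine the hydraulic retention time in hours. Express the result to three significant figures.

Steady-state biomass mass balance: V·X·(1 + k_d·θ_c) = Y·Q·(S₀ − S)·θ_c, so V = 0.447 × 23.3 × (867 − 9.02) × 7.76 / [2560 × (1 + 0.0822 × 7.76)] = 6.93×10^4 / 4193 = 16.54 m³.
HRT = V/Q = 16.54 m³ / 23.3 m³·d⁻¹ = 0.7098 d × 24 = 17.03 h.

τ ≈ 17.0 h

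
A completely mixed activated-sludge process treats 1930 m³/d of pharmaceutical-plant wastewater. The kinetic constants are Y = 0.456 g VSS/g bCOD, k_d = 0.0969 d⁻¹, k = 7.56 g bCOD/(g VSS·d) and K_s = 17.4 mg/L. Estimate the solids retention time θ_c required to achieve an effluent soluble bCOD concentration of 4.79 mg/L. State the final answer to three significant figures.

At the target effluent, Y k S/(K_s+S) = 0.456×7.56×4.79/22.19 = 0.7442 d⁻¹.
Then 1/θ_c = μ − k_d = 0.7442 − 0.0969 = 0.6473 d⁻¹, giving θ_c = 1.545 d.

θ_c ≈ 1.54 d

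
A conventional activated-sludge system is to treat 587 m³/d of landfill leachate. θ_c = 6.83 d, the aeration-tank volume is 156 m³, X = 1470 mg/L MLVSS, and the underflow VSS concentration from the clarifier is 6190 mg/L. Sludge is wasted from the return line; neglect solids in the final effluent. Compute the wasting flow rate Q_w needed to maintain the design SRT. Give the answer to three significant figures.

Q_w = (V·X)/(θ_c X_r) = 156.0 × 1470 / (6.83 × 6190) = 5.424 m³/d.

Q_w ≈ 5.42 m³/d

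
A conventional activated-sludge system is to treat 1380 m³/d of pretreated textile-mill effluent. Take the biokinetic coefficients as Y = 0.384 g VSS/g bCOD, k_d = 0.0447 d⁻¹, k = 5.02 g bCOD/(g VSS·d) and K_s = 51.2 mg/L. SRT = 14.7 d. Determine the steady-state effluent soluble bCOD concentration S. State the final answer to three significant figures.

S ≈ 3.18 mg/L

For a completely mixed reactor with recycle the Lawrence–McCarty relation gives S = K_s·(1 + k_d·θ_c) / [θ_c·(Y·k − k_d) − 1] = 51.2 × (1 + 0.0447 × 14.7) / [14.7 × (0.384 × 5.02 − 0.0447) − 1] = 84.84 / 26.68 = 3.180 mg/L.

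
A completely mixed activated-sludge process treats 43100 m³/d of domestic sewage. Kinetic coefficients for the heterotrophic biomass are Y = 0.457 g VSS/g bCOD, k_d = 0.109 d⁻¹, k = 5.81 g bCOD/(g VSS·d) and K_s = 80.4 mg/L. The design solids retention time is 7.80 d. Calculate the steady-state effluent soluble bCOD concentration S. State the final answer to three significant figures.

Effluent substrate depends only on kinetics and SRT: S = K_s(1 + k_d θ_c) / [θ_c(Yk − k_d) − 1] = 80.4 × (1 + 0.109 × 7.80) / [7.80 × (0.457 × 5.81 − 0.109) − 1] = 148.8 / 18.86 = 7.887 mg/L.

S ≈ 7.89 mg/L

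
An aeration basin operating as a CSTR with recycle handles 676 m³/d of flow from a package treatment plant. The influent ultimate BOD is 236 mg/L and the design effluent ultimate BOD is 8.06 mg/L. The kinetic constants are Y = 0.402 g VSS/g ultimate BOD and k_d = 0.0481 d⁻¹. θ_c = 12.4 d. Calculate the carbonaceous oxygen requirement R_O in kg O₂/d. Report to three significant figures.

Y_obs = Y / (1 + k_d θ_c) = 0.402 / (1 + 0.0481 × 12.4) = 0.402 / 1.596 = 0.2518.
Mass of ultimate BOD removed per day: Q(S₀ − S) = 676 × 227.9 g/m³ = 154.1 kg/d.
P_X = Y_obs·Q·(S₀ − S) = 0.2518 × 154.1 = 38.80 kg VSS/d.
R_O = Q·ΔS − 1.42 P_X = 154.1 − 55.10 = 98.99 kg O₂/d.

R_O ≈ 99.0 kg O₂/d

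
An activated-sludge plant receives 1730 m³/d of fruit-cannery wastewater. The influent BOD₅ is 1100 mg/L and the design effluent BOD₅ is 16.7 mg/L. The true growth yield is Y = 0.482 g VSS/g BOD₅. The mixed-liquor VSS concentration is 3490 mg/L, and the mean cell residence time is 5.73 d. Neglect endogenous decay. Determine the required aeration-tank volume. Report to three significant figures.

Biomass mass balance (decay neglected): V·X = Y·Q·(S₀ − S)·θ_c, so V = 0.482 × 1730 × (1100 − 16.7) × 5.73 / 3490 = 1483 m³.

V ≈ 1480 m³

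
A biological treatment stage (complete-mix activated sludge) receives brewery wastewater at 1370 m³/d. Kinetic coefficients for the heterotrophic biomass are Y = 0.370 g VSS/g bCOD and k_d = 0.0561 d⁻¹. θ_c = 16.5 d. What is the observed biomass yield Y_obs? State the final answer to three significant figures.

Correct the yield for decay: Y_obs = Y/(1 + k_d θ_c) = 0.370 / (1 + 0.0561 × 16.5) = 0.370 / 1.926 = 0.1921.

Y_obs ≈ 0.192 g VSS/g bCOD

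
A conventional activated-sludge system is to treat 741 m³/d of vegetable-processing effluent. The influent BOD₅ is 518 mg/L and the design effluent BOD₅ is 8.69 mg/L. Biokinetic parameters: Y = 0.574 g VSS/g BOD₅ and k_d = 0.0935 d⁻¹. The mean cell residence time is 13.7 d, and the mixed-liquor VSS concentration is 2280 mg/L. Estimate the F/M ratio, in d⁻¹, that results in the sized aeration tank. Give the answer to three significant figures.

F/M ≈ 0.295 d⁻¹

Rearranging the biomass balance for a CMAS with decay, V = Y·Q·ΔS·θ_c / [X·(1+k_d θ_c)] = 0.574 × 741 × (518 − 8.69) × 13.7 / [2280 × (1 + 0.0935 × 13.7)] = 2.97×10^6 / 5201 = 570.7 m³.
Food-to-microorganism ratio F/M = Q S₀ / (V X) = 741 × 518 / (570.7 × 2280) = 0.2950 d⁻¹.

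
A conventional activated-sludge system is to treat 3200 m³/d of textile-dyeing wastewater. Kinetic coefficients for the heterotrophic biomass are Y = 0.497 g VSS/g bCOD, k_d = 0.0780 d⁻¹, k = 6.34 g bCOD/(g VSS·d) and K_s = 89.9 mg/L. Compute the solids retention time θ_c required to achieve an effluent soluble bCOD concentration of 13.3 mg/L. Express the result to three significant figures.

θ_c ≈ 3.05 d

At the target effluent, Y k S/(K_s+S) = 0.497×6.34×13.3/103.2 = 0.4061 d⁻¹.
θ_c = 1/(μ − k_d) = 1/(0.4061 − 0.0780) = 1/0.3281 = 3.048 d.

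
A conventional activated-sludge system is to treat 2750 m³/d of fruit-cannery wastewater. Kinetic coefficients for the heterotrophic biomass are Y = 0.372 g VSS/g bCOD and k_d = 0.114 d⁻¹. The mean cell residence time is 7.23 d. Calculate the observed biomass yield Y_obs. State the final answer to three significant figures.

Y_obs ≈ 0.204 g VSS/g bCOD

The observed yield is Y_obs = Y/(1 + k_d·θ_c) = 0.372 / (1 + 0.114 × 7.23) = 0.372 / 1.824 = 0.2039 g VSS per g bCOD removed.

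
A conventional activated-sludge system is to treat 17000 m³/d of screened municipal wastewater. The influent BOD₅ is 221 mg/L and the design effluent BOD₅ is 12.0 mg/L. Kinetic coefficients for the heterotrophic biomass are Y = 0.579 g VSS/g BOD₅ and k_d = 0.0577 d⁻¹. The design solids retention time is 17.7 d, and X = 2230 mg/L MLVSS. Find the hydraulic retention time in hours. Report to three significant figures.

τ ≈ 11.4 h

From the SRT design equation V = Y Q (S₀−S) θ_c / [X (1 + k_d θ_c)] = 0.579 × 17000 × (221 − 12.0) × 17.7 / [2230 × (1 + 0.0577 × 17.7)] = 3.64×10^7 / 4507 = 8078 m³.
τ = V/Q = 8078/17000 = 0.4752 d, or 11.40 h.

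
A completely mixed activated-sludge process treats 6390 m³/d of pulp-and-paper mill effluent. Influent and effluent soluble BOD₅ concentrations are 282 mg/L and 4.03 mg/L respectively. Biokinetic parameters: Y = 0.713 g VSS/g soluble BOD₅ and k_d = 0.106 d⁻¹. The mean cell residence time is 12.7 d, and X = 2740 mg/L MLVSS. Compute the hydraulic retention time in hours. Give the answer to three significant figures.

From the SRT design equation V = Y Q (S₀−S) θ_c / [X (1 + k_d θ_c)] = 0.713 × 6390 × (282 − 4.03) × 12.7 / [2740 × (1 + 0.106 × 12.7)] = 1.61×10^7 / 6429 = 2502 m³.
τ = V/Q = 2502/6390 = 0.3915 d, or 9.397 h.

τ ≈ 9.40 h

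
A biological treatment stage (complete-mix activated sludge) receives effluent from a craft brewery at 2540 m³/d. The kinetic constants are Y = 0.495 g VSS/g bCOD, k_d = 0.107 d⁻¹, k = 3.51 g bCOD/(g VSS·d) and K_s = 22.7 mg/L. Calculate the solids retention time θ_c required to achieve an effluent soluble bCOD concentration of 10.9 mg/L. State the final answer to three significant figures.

θ_c ≈ 2.19 d

From 1/θ_c = Y·k·S/(K_s + S) − k_d: Y·k·S/(K_s+S) = 0.495 × 3.51 × 10.9 / (22.7 + 10.9) = 0.5636 d⁻¹.
1/θ_c = 0.5636 − 0.107 = 0.4566 d⁻¹, so θ_c = 2.190 d.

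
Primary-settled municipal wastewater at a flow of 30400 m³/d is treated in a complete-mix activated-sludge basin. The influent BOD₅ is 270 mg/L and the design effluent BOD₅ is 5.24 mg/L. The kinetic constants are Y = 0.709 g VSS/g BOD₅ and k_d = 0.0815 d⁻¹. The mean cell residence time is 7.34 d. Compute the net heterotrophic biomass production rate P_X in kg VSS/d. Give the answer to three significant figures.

P_X ≈ 3570 kg VSS/d

Correct the yield for decay: Y_obs = Y/(1 + k_d θ_c) = 0.709 / (1 + 0.0815 × 7.34) = 0.709 / 1.598 = 0.4436.
Mass of BOD₅ removed per day: Q(S₀ − S) = 30400 × 264.8 g/m³ = 8049 kg/d.
So the net sludge growth is P_X = 0.4436 × 8049 = 3571 kg VSS/d.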